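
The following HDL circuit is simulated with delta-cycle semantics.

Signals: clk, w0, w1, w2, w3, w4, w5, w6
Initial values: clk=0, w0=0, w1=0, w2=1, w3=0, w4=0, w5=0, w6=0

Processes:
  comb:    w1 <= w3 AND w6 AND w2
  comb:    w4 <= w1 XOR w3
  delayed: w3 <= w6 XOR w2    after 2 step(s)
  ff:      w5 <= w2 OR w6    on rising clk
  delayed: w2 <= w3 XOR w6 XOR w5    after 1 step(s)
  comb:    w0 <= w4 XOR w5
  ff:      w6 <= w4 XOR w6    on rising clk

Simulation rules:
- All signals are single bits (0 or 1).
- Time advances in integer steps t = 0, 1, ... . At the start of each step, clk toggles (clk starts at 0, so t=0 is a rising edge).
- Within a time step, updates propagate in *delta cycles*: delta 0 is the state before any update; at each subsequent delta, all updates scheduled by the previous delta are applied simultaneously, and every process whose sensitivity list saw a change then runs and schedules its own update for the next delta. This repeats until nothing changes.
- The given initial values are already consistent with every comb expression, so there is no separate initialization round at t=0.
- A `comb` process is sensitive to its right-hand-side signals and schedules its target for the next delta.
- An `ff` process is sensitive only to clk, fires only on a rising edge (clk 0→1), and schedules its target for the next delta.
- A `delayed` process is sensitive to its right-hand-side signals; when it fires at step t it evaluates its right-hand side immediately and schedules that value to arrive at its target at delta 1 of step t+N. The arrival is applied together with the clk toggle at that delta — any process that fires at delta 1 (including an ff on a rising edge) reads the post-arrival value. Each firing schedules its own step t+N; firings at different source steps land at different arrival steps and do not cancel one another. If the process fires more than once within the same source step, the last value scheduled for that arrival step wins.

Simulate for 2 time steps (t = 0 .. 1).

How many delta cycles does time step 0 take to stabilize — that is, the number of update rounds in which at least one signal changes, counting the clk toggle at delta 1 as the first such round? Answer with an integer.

3

t=0 Δ0: w5=0 w4=0 w3=0 w6=0 w1=0 w2=1 w0=0 clk=0
  Δ1: clk:0→1
  Δ2: w5:0→1
  Δ3: w0:0→1
  (3Δ to stable)
t=1 Δ0: w5=1 w4=0 w3=0 w6=0 w1=0 w2=1 w0=1 clk=1
  Δ1: clk:1→0
  (1Δ to stable)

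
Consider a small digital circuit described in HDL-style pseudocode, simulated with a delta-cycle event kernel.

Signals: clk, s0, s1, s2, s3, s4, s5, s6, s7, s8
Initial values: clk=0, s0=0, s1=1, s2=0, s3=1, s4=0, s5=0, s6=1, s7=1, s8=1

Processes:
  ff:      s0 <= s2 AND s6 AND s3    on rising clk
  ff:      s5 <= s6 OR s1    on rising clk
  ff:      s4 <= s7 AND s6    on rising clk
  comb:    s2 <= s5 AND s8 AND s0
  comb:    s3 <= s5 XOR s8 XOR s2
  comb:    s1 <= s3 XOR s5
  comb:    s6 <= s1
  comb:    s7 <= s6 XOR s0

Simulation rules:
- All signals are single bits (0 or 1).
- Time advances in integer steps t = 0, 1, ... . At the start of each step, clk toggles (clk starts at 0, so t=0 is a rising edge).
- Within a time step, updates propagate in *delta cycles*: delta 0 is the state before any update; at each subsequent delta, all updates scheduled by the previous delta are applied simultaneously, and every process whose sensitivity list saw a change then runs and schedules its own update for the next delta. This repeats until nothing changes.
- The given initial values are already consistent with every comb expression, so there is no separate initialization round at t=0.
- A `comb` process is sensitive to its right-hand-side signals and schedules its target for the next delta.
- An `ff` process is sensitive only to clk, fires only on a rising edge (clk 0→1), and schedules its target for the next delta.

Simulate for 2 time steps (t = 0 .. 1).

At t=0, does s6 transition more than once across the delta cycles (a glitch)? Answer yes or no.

t=0 Δ0: s6=1 s3=1 s5=0 s1=1 s8=1 s2=0 s4=0 s7=1 s0=0 clk=0
  Δ1: clk:0→1
  Δ2: s5:0→1, s4:0→1
  Δ3: s3:1→0, s1:1→0
  Δ4: s6:1→0, s1:0→1
  Δ5: s6:0→1, s7:1→0
  Δ6: s7:0→1
  (6Δ to stable)
t=1 Δ0: s6=1 s3=0 s5=1 s1=1 s8=1 s2=0 s4=1 s7=1 s0=0 clk=1
  Δ1: clk:1→0
  (1Δ to stable)

yes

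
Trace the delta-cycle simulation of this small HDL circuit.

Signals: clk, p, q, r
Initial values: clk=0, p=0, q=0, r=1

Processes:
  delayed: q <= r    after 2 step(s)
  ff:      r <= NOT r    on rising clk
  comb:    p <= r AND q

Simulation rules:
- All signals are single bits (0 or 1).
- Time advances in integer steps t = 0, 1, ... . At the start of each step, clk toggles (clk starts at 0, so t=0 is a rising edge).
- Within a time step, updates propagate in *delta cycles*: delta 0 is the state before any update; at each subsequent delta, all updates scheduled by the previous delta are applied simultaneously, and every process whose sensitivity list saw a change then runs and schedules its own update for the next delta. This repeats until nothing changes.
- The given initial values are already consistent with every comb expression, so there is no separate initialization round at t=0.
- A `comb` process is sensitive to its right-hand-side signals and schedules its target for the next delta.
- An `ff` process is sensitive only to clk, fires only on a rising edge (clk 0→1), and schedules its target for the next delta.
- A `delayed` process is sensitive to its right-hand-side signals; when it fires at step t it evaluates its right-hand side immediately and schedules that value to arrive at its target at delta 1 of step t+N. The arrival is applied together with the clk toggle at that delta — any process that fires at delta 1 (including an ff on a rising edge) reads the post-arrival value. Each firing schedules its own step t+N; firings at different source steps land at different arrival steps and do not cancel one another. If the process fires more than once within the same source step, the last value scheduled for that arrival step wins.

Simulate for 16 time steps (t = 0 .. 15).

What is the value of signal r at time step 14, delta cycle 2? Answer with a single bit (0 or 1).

[bits: clk,r,q,p]
t=0: Δ0=0100 Δ1=1100 Δ2=1000 | 2Δ
t=1: Δ0=1000 Δ1=0000 | 1Δ
t=2: Δ0=0000 Δ1=1000 Δ2=1100 | 2Δ
t=3: Δ0=1100 Δ1=0100 | 1Δ
t=4: Δ0=0100 Δ1=1110 Δ2=1011 Δ3=1010 | 3Δ
t=5: Δ0=1010 Δ1=0010 | 1Δ
t=6: Δ0=0010 Δ1=1000 Δ2=1100 | 2Δ
t=7: Δ0=1100 Δ1=0100 | 1Δ
t=8: Δ0=0100 Δ1=1110 Δ2=1011 Δ3=1010 | 3Δ
t=9: Δ0=1010 Δ1=0010 | 1Δ
t=10: Δ0=0010 Δ1=1000 Δ2=1100 | 2Δ
t=11: Δ0=1100 Δ1=0100 | 1Δ
t=12: Δ0=0100 Δ1=1110 Δ2=1011 Δ3=1010 | 3Δ
t=13: Δ0=1010 Δ1=0010 | 1Δ
t=14: Δ0=0010 Δ1=1000 Δ2=1100 | 2Δ
t=15: Δ0=1100 Δ1=0100 | 1Δ

1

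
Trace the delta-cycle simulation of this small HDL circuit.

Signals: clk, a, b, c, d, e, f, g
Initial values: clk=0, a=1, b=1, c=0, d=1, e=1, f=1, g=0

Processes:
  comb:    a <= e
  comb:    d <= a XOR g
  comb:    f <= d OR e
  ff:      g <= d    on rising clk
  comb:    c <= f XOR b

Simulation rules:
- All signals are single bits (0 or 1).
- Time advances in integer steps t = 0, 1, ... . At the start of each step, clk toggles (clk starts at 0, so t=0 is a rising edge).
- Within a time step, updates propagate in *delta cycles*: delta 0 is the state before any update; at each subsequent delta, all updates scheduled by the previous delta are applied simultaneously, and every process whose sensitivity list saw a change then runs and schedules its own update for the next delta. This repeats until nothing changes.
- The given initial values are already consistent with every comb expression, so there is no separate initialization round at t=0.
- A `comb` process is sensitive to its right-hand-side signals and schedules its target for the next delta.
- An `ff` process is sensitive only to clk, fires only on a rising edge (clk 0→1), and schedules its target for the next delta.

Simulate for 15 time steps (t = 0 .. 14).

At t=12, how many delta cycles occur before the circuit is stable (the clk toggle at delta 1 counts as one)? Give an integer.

3

t0.Δ0 clk=0 g=0 c=0 b=1 d=1 f=1 a=1 e=1
t0.Δ1 clk=1 g=0 c=0 b=1 d=1 f=1 a=1 e=1
t0.Δ2 clk=1 g=1 c=0 b=1 d=1 f=1 a=1 e=1
t0.Δ3 clk=1 g=1 c=0 b=1 d=0 f=1 a=1 e=1
t1.Δ0 clk=1 g=1 c=0 b=1 d=0 f=1 a=1 e=1
t1.Δ1 clk=0 g=1 c=0 b=1 d=0 f=1 a=1 e=1
t2.Δ0 clk=0 g=1 c=0 b=1 d=0 f=1 a=1 e=1
t2.Δ1 clk=1 g=1 c=0 b=1 d=0 f=1 a=1 e=1
t2.Δ2 clk=1 g=0 c=0 b=1 d=0 f=1 a=1 e=1
t2.Δ3 clk=1 g=0 c=0 b=1 d=1 f=1 a=1 e=1
t3.Δ0 clk=1 g=0 c=0 b=1 d=1 f=1 a=1 e=1
t3.Δ1 clk=0 g=0 c=0 b=1 d=1 f=1 a=1 e=1
t4.Δ0 clk=0 g=0 c=0 b=1 d=1 f=1 a=1 e=1
t4.Δ1 clk=1 g=0 c=0 b=1 d=1 f=1 a=1 e=1
t4.Δ2 clk=1 g=1 c=0 b=1 d=1 f=1 a=1 e=1
t4.Δ3 clk=1 g=1 c=0 b=1 d=0 f=1 a=1 e=1
t5.Δ0 clk=1 g=1 c=0 b=1 d=0 f=1 a=1 e=1
t5.Δ1 clk=0 g=1 c=0 b=1 d=0 f=1 a=1 e=1
t6.Δ0 clk=0 g=1 c=0 b=1 d=0 f=1 a=1 e=1
t6.Δ1 clk=1 g=1 c=0 b=1 d=0 f=1 a=1 e=1
t6.Δ2 clk=1 g=0 c=0 b=1 d=0 f=1 a=1 e=1
t6.Δ3 clk=1 g=0 c=0 b=1 d=1 f=1 a=1 e=1
t7.Δ0 clk=1 g=0 c=0 b=1 d=1 f=1 a=1 e=1
t7.Δ1 clk=0 g=0 c=0 b=1 d=1 f=1 a=1 e=1
t8.Δ0 clk=0 g=0 c=0 b=1 d=1 f=1 a=1 e=1
t8.Δ1 clk=1 g=0 c=0 b=1 d=1 f=1 a=1 e=1
t8.Δ2 clk=1 g=1 c=0 b=1 d=1 f=1 a=1 e=1
t8.Δ3 clk=1 g=1 c=0 b=1 d=0 f=1 a=1 e=1
t9.Δ0 clk=1 g=1 c=0 b=1 d=0 f=1 a=1 e=1
t9.Δ1 clk=0 g=1 c=0 b=1 d=0 f=1 a=1 e=1
t10.Δ0 clk=0 g=1 c=0 b=1 d=0 f=1 a=1 e=1
t10.Δ1 clk=1 g=1 c=0 b=1 d=0 f=1 a=1 e=1
t10.Δ2 clk=1 g=0 c=0 b=1 d=0 f=1 a=1 e=1
t10.Δ3 clk=1 g=0 c=0 b=1 d=1 f=1 a=1 e=1
t11.Δ0 clk=1 g=0 c=0 b=1 d=1 f=1 a=1 e=1
t11.Δ1 clk=0 g=0 c=0 b=1 d=1 f=1 a=1 e=1
t12.Δ0 clk=0 g=0 c=0 b=1 d=1 f=1 a=1 e=1
t12.Δ1 clk=1 g=0 c=0 b=1 d=1 f=1 a=1 e=1
t12.Δ2 clk=1 g=1 c=0 b=1 d=1 f=1 a=1 e=1
t12.Δ3 clk=1 g=1 c=0 b=1 d=0 f=1 a=1 e=1
t13.Δ0 clk=1 g=1 c=0 b=1 d=0 f=1 a=1 e=1
t13.Δ1 clk=0 g=1 c=0 b=1 d=0 f=1 a=1 e=1
t14.Δ0 clk=0 g=1 c=0 b=1 d=0 f=1 a=1 e=1
t14.Δ1 clk=1 g=1 c=0 b=1 d=0 f=1 a=1 e=1
t14.Δ2 clk=1 g=0 c=0 b=1 d=0 f=1 a=1 e=1
t14.Δ3 clk=1 g=0 c=0 b=1 d=1 f=1 a=1 e=1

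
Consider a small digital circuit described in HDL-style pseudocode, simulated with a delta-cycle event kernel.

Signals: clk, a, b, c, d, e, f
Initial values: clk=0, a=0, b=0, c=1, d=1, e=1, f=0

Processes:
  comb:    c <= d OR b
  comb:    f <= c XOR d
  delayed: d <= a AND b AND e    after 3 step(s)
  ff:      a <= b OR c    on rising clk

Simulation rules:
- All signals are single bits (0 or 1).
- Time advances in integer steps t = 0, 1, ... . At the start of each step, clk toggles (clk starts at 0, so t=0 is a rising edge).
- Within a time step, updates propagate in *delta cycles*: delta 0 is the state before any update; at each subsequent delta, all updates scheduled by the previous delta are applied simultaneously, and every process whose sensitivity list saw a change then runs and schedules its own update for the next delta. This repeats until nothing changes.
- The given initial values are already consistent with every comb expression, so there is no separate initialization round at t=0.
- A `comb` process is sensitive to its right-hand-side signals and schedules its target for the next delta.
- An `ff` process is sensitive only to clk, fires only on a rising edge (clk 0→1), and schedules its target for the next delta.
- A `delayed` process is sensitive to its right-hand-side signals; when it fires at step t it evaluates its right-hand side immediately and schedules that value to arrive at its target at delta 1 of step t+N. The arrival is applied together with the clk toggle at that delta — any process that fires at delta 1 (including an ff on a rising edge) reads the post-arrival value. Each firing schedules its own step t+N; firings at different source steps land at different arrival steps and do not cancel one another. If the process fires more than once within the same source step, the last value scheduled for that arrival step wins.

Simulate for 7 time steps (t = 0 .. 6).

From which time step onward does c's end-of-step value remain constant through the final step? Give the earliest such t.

[bits: c,f,d,clk,b,e,a]
t=0: Δ0=1010010 Δ1=1011010 Δ2=1011011 | 2Δ
t=1: Δ0=1011011 Δ1=1010011 | 1Δ
t=2: Δ0=1010011 Δ1=1011011 | 1Δ
t=3: Δ0=1011011 Δ1=1000011 Δ2=0100011 Δ3=0000011 | 3Δ
t=4: Δ0=0000011 Δ1=0001011 Δ2=0001010 | 2Δ
t=5: Δ0=0001010 Δ1=0000010 | 1Δ
t=6: Δ0=0000010 Δ1=0001010 | 1Δ

3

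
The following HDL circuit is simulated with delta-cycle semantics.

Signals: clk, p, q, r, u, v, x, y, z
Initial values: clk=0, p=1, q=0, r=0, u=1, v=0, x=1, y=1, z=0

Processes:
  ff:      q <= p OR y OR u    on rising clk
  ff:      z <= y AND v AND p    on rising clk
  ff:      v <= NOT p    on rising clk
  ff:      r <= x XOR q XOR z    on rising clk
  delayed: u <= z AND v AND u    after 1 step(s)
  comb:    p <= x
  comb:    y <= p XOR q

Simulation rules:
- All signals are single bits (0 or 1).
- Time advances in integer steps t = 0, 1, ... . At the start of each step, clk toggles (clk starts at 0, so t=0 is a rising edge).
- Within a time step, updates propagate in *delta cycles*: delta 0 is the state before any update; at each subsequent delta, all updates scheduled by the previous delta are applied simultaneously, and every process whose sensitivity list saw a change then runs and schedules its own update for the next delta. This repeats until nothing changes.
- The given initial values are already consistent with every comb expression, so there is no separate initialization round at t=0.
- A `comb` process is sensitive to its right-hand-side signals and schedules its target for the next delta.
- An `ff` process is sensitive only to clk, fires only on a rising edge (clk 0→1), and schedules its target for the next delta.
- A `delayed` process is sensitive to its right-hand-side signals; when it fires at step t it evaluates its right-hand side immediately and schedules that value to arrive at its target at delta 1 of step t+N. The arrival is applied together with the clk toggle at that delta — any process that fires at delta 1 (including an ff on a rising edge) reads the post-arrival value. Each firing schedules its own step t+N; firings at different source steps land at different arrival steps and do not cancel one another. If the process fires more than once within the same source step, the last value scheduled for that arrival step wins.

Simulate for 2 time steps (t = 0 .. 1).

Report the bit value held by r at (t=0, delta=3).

t=0 Δ0: u=1 x=1 q=0 p=1 y=1 clk=0 z=0 v=0 r=0
  Δ1: clk:0→1
  Δ2: q:0→1, r:0→1
  Δ3: y:1→0
  (3Δ to stable)
t=1 Δ0: u=1 x=1 q=1 p=1 y=0 clk=1 z=0 v=0 r=1
  Δ1: clk:1→0
  (1Δ to stable)

1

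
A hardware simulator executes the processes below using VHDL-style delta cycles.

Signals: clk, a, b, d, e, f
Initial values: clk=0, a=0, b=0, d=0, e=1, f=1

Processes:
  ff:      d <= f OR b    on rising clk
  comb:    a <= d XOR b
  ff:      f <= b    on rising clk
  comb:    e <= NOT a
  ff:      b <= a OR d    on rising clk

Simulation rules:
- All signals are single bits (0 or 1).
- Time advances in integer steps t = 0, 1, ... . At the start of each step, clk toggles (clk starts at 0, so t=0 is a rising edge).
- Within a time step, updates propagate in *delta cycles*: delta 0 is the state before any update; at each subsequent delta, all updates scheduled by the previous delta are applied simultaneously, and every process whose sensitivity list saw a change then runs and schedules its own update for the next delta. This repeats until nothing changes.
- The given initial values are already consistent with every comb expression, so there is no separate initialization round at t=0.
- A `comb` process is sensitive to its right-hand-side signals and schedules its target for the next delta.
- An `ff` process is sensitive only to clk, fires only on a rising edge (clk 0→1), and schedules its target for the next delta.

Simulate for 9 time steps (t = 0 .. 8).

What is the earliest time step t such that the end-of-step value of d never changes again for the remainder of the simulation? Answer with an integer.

[bits: a,b,e,f,clk,d]
t=0: Δ0=001100 Δ1=001110 Δ2=001011 Δ3=101011 Δ4=100011 | 4Δ
t=1: Δ0=100011 Δ1=100001 | 1Δ
t=2: Δ0=100001 Δ1=100011 Δ2=110010 | 2Δ
t=3: Δ0=110010 Δ1=110000 | 1Δ
t=4: Δ0=110000 Δ1=110010 Δ2=110111 Δ3=010111 Δ4=011111 | 4Δ
t=5: Δ0=011111 Δ1=011101 | 1Δ
t=6: Δ0=011101 Δ1=011111 | 1Δ
t=7: Δ0=011111 Δ1=011101 | 1Δ
t=8: Δ0=011101 Δ1=011111 | 1Δ

4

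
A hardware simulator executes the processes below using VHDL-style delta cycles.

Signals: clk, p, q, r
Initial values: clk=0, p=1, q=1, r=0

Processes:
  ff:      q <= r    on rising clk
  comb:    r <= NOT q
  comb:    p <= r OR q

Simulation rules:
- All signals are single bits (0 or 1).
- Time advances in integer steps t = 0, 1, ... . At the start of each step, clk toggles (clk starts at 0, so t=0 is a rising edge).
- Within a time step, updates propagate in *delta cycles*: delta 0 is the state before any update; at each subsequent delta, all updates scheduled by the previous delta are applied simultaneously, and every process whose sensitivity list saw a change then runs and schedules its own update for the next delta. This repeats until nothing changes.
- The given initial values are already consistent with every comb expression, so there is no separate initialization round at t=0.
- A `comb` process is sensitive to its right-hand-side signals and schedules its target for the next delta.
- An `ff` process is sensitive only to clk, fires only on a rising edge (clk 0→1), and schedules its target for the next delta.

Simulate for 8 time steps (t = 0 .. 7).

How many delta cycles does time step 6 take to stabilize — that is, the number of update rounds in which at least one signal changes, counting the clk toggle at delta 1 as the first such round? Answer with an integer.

[bits: r,clk,q,p]
t=0: Δ0=0011 Δ1=0111 Δ2=0101 Δ3=1100 Δ4=1101 | 4Δ
t=1: Δ0=1101 Δ1=1001 | 1Δ
t=2: Δ0=1001 Δ1=1101 Δ2=1111 Δ3=0111 | 3Δ
t=3: Δ0=0111 Δ1=0011 | 1Δ
t=4: Δ0=0011 Δ1=0111 Δ2=0101 Δ3=1100 Δ4=1101 | 4Δ
t=5: Δ0=1101 Δ1=1001 | 1Δ
t=6: Δ0=1001 Δ1=1101 Δ2=1111 Δ3=0111 | 3Δ
t=7: Δ0=0111 Δ1=0011 | 1Δ

3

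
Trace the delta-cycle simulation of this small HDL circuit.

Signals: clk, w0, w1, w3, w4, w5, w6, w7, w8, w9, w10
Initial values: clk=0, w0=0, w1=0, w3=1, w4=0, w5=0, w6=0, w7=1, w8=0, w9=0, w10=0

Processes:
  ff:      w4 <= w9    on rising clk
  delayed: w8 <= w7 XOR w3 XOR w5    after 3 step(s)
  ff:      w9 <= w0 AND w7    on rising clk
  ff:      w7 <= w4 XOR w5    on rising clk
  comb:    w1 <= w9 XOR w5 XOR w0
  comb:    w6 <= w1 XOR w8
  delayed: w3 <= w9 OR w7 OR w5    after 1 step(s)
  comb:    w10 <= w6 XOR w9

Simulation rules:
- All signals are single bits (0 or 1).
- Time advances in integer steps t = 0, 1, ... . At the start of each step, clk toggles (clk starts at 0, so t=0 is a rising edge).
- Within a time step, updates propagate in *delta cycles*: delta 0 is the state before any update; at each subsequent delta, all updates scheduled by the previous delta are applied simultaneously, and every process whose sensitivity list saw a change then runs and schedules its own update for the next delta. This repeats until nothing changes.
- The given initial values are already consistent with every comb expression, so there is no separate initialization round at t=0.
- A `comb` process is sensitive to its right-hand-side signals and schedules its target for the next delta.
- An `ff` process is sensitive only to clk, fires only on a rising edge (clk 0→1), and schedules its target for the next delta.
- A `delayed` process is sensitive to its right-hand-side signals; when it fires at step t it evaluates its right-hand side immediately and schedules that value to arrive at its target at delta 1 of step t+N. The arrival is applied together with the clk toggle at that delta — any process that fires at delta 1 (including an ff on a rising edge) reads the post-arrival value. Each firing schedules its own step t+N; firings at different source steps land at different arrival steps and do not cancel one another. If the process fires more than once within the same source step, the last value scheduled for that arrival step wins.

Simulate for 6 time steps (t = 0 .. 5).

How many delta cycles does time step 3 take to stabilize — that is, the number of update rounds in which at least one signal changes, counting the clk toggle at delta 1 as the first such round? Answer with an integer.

t0.Δ0 w10=0 w6=0 w5=0 w1=0 w4=0 w0=0 w8=0 w9=0 w7=1 w3=1 clk=0
t0.Δ1 w10=0 w6=0 w5=0 w1=0 w4=0 w0=0 w8=0 w9=0 w7=1 w3=1 clk=1
t0.Δ2 w10=0 w6=0 w5=0 w1=0 w4=0 w0=0 w8=0 w9=0 w7=0 w3=1 clk=1
t1.Δ0 w10=0 w6=0 w5=0 w1=0 w4=0 w0=0 w8=0 w9=0 w7=0 w3=1 clk=1
t1.Δ1 w10=0 w6=0 w5=0 w1=0 w4=0 w0=0 w8=0 w9=0 w7=0 w3=0 clk=0
t2.Δ0 w10=0 w6=0 w5=0 w1=0 w4=0 w0=0 w8=0 w9=0 w7=0 w3=0 clk=0
t2.Δ1 w10=0 w6=0 w5=0 w1=0 w4=0 w0=0 w8=0 w9=0 w7=0 w3=0 clk=1
t3.Δ0 w10=0 w6=0 w5=0 w1=0 w4=0 w0=0 w8=0 w9=0 w7=0 w3=0 clk=1
t3.Δ1 w10=0 w6=0 w5=0 w1=0 w4=0 w0=0 w8=1 w9=0 w7=0 w3=0 clk=0
t3.Δ2 w10=0 w6=1 w5=0 w1=0 w4=0 w0=0 w8=1 w9=0 w7=0 w3=0 clk=0
t3.Δ3 w10=1 w6=1 w5=0 w1=0 w4=0 w0=0 w8=1 w9=0 w7=0 w3=0 clk=0
t4.Δ0 w10=1 w6=1 w5=0 w1=0 w4=0 w0=0 w8=1 w9=0 w7=0 w3=0 clk=0
t4.Δ1 w10=1 w6=1 w5=0 w1=0 w4=0 w0=0 w8=0 w9=0 w7=0 w3=0 clk=1
t4.Δ2 w10=1 w6=0 w5=0 w1=0 w4=0 w0=0 w8=0 w9=0 w7=0 w3=0 clk=1
t4.Δ3 w10=0 w6=0 w5=0 w1=0 w4=0 w0=0 w8=0 w9=0 w7=0 w3=0 clk=1
t5.Δ0 w10=0 w6=0 w5=0 w1=0 w4=0 w0=0 w8=0 w9=0 w7=0 w3=0 clk=1
t5.Δ1 w10=0 w6=0 w5=0 w1=0 w4=0 w0=0 w8=0 w9=0 w7=0 w3=0 clk=0

3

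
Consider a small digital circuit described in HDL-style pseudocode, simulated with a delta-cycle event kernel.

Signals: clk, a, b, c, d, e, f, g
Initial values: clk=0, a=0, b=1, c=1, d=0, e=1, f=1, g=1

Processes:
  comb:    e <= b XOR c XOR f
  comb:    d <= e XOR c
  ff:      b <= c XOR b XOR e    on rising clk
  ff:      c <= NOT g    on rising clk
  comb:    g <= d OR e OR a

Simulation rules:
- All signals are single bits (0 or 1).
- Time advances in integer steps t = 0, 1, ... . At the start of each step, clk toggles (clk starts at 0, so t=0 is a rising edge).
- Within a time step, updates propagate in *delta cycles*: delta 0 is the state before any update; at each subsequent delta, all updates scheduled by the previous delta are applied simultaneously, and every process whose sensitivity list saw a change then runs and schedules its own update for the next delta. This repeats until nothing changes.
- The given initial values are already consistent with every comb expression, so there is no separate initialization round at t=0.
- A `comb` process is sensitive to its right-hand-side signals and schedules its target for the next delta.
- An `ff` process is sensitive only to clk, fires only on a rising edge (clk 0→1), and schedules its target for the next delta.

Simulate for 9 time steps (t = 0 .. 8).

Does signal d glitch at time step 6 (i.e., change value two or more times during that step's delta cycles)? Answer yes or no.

yes

[bits: clk,b,a,d,e,f,c,g]
t=0: Δ0=01001111 Δ1=11001111 Δ2=11001101 Δ3=11010101 Δ4=11000101 Δ5=11000100 | 5Δ
t=1: Δ0=11000100 Δ1=01000100 | 1Δ
t=2: Δ0=01000100 Δ1=11000100 Δ2=11000110 Δ3=11011110 Δ4=11001111 | 4Δ
t=3: Δ0=11001111 Δ1=01001111 | 1Δ
t=4: Δ0=01001111 Δ1=11001111 Δ2=11001101 Δ3=11010101 Δ4=11000101 Δ5=11000100 | 5Δ
t=5: Δ0=11000100 Δ1=01000100 | 1Δ
t=6: Δ0=01000100 Δ1=11000100 Δ2=11000110 Δ3=11011110 Δ4=11001111 | 4Δ
t=7: Δ0=11001111 Δ1=01001111 | 1Δ
t=8: Δ0=01001111 Δ1=11001111 Δ2=11001101 Δ3=11010101 Δ4=11000101 Δ5=11000100 | 5Δ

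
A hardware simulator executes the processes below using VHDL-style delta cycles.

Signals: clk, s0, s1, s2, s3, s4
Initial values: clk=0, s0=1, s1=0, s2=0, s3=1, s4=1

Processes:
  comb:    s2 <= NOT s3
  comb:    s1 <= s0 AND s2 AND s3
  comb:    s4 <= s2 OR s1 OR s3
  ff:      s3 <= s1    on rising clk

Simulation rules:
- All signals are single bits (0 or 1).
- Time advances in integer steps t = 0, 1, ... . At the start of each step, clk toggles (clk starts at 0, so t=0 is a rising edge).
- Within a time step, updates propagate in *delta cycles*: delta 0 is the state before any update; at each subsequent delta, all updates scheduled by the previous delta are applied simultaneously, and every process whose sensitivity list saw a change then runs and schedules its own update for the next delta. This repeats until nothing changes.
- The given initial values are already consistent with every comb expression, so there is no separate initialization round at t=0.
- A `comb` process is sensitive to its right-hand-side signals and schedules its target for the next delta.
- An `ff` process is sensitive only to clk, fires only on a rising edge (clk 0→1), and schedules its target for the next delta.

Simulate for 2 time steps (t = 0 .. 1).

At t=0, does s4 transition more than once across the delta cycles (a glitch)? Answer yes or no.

yes

[bits: s1,s0,clk,s4,s3,s2]
t=0: Δ0=010110 Δ1=011110 Δ2=011100 Δ3=011001 Δ4=011101 | 4Δ
t=1: Δ0=011101 Δ1=010101 | 1Δ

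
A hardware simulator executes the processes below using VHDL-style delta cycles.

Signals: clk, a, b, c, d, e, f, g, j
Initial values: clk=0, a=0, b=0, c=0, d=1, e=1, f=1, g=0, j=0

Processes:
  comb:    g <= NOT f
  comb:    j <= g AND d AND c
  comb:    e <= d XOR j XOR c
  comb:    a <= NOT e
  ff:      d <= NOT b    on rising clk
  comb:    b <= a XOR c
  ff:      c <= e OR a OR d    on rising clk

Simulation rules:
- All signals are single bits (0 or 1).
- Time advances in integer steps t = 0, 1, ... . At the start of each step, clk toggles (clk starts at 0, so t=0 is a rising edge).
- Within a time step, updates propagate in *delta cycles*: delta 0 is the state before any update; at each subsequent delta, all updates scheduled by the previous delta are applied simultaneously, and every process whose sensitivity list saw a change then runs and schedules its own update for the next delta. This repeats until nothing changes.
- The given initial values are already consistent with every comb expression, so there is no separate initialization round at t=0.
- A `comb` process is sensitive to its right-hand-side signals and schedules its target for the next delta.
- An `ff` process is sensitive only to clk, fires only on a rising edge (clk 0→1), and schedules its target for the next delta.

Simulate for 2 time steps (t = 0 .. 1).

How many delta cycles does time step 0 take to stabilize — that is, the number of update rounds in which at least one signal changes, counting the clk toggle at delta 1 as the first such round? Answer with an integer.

5

t=0 Δ0: f=1 g=0 a=0 j=0 c=0 b=0 e=1 d=1 clk=0
  Δ1: clk:0→1
  Δ2: c:0→1
  Δ3: b:0→1, e:1→0
  Δ4: a:0→1
  Δ5: b:1→0
  (5Δ to stable)
t=1 Δ0: f=1 g=0 a=1 j=0 c=1 b=0 e=0 d=1 clk=1
  Δ1: clk:1→0
  (1Δ to stable)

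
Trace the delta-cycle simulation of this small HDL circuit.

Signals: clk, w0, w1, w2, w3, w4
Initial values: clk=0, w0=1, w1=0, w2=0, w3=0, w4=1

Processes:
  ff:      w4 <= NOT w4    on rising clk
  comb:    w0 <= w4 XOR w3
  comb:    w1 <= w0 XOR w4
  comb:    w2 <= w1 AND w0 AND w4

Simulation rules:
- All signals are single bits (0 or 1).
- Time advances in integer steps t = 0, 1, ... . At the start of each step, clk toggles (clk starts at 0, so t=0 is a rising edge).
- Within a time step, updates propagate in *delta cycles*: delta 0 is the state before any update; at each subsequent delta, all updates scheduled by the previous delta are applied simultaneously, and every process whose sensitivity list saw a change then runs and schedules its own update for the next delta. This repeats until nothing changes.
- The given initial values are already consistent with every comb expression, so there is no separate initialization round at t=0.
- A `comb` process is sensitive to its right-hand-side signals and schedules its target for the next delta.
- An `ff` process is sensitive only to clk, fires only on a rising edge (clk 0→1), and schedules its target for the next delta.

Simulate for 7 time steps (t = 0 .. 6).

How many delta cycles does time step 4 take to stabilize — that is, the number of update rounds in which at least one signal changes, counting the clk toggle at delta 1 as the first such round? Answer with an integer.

4

t0.Δ0 w2=0 clk=0 w0=1 w4=1 w1=0 w3=0
t0.Δ1 w2=0 clk=1 w0=1 w4=1 w1=0 w3=0
t0.Δ2 w2=0 clk=1 w0=1 w4=0 w1=0 w3=0
t0.Δ3 w2=0 clk=1 w0=0 w4=0 w1=1 w3=0
t0.Δ4 w2=0 clk=1 w0=0 w4=0 w1=0 w3=0
t1.Δ0 w2=0 clk=1 w0=0 w4=0 w1=0 w3=0
t1.Δ1 w2=0 clk=0 w0=0 w4=0 w1=0 w3=0
t2.Δ0 w2=0 clk=0 w0=0 w4=0 w1=0 w3=0
t2.Δ1 w2=0 clk=1 w0=0 w4=0 w1=0 w3=0
t2.Δ2 w2=0 clk=1 w0=0 w4=1 w1=0 w3=0
t2.Δ3 w2=0 clk=1 w0=1 w4=1 w1=1 w3=0
t2.Δ4 w2=1 clk=1 w0=1 w4=1 w1=0 w3=0
t2.Δ5 w2=0 clk=1 w0=1 w4=1 w1=0 w3=0
t3.Δ0 w2=0 clk=1 w0=1 w4=1 w1=0 w3=0
t3.Δ1 w2=0 clk=0 w0=1 w4=1 w1=0 w3=0
t4.Δ0 w2=0 clk=0 w0=1 w4=1 w1=0 w3=0
t4.Δ1 w2=0 clk=1 w0=1 w4=1 w1=0 w3=0
t4.Δ2 w2=0 clk=1 w0=1 w4=0 w1=0 w3=0
t4.Δ3 w2=0 clk=1 w0=0 w4=0 w1=1 w3=0
t4.Δ4 w2=0 clk=1 w0=0 w4=0 w1=0 w3=0
t5.Δ0 w2=0 clk=1 w0=0 w4=0 w1=0 w3=0
t5.Δ1 w2=0 clk=0 w0=0 w4=0 w1=0 w3=0
t6.Δ0 w2=0 clk=0 w0=0 w4=0 w1=0 w3=0
t6.Δ1 w2=0 clk=1 w0=0 w4=0 w1=0 w3=0
t6.Δ2 w2=0 clk=1 w0=0 w4=1 w1=0 w3=0
t6.Δ3 w2=0 clk=1 w0=1 w4=1 w1=1 w3=0
t6.Δ4 w2=1 clk=1 w0=1 w4=1 w1=0 w3=0
t6.Δ5 w2=0 clk=1 w0=1 w4=1 w1=0 w3=0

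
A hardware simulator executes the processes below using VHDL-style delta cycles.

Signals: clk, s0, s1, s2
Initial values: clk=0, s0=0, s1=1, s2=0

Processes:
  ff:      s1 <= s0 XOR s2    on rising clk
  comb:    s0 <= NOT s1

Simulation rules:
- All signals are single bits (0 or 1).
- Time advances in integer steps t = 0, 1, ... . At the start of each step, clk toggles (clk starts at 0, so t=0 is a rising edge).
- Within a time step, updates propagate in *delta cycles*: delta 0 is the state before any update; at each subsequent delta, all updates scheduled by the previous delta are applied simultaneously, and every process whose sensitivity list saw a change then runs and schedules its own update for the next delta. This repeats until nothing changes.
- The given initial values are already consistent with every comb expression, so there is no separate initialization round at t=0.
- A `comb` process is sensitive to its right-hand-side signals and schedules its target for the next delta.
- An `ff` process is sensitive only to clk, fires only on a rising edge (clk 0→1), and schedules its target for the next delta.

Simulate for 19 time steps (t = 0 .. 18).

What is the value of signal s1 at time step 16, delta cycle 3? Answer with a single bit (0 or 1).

t0.Δ0 s1=1 s2=0 clk=0 s0=0
t0.Δ1 s1=1 s2=0 clk=1 s0=0
t0.Δ2 s1=0 s2=0 clk=1 s0=0
t0.Δ3 s1=0 s2=0 clk=1 s0=1
t1.Δ0 s1=0 s2=0 clk=1 s0=1
t1.Δ1 s1=0 s2=0 clk=0 s0=1
t2.Δ0 s1=0 s2=0 clk=0 s0=1
t2.Δ1 s1=0 s2=0 clk=1 s0=1
t2.Δ2 s1=1 s2=0 clk=1 s0=1
t2.Δ3 s1=1 s2=0 clk=1 s0=0
t3.Δ0 s1=1 s2=0 clk=1 s0=0
t3.Δ1 s1=1 s2=0 clk=0 s0=0
t4.Δ0 s1=1 s2=0 clk=0 s0=0
t4.Δ1 s1=1 s2=0 clk=1 s0=0
t4.Δ2 s1=0 s2=0 clk=1 s0=0
t4.Δ3 s1=0 s2=0 clk=1 s0=1
t5.Δ0 s1=0 s2=0 clk=1 s0=1
t5.Δ1 s1=0 s2=0 clk=0 s0=1
t6.Δ0 s1=0 s2=0 clk=0 s0=1
t6.Δ1 s1=0 s2=0 clk=1 s0=1
t6.Δ2 s1=1 s2=0 clk=1 s0=1
t6.Δ3 s1=1 s2=0 clk=1 s0=0
t7.Δ0 s1=1 s2=0 clk=1 s0=0
t7.Δ1 s1=1 s2=0 clk=0 s0=0
t8.Δ0 s1=1 s2=0 clk=0 s0=0
t8.Δ1 s1=1 s2=0 clk=1 s0=0
t8.Δ2 s1=0 s2=0 clk=1 s0=0
t8.Δ3 s1=0 s2=0 clk=1 s0=1
t9.Δ0 s1=0 s2=0 clk=1 s0=1
t9.Δ1 s1=0 s2=0 clk=0 s0=1
t10.Δ0 s1=0 s2=0 clk=0 s0=1
t10.Δ1 s1=0 s2=0 clk=1 s0=1
t10.Δ2 s1=1 s2=0 clk=1 s0=1
t10.Δ3 s1=1 s2=0 clk=1 s0=0
t11.Δ0 s1=1 s2=0 clk=1 s0=0
t11.Δ1 s1=1 s2=0 clk=0 s0=0
t12.Δ0 s1=1 s2=0 clk=0 s0=0
t12.Δ1 s1=1 s2=0 clk=1 s0=0
t12.Δ2 s1=0 s2=0 clk=1 s0=0
t12.Δ3 s1=0 s2=0 clk=1 s0=1
t13.Δ0 s1=0 s2=0 clk=1 s0=1
t13.Δ1 s1=0 s2=0 clk=0 s0=1
t14.Δ0 s1=0 s2=0 clk=0 s0=1
t14.Δ1 s1=0 s2=0 clk=1 s0=1
t14.Δ2 s1=1 s2=0 clk=1 s0=1
t14.Δ3 s1=1 s2=0 clk=1 s0=0
t15.Δ0 s1=1 s2=0 clk=1 s0=0
t15.Δ1 s1=1 s2=0 clk=0 s0=0
t16.Δ0 s1=1 s2=0 clk=0 s0=0
t16.Δ1 s1=1 s2=0 clk=1 s0=0
t16.Δ2 s1=0 s2=0 clk=1 s0=0
t16.Δ3 s1=0 s2=0 clk=1 s0=1
t17.Δ0 s1=0 s2=0 clk=1 s0=1
t17.Δ1 s1=0 s2=0 clk=0 s0=1
t18.Δ0 s1=0 s2=0 clk=0 s0=1
t18.Δ1 s1=0 s2=0 clk=1 s0=1
t18.Δ2 s1=1 s2=0 clk=1 s0=1
t18.Δ3 s1=1 s2=0 clk=1 s0=0

0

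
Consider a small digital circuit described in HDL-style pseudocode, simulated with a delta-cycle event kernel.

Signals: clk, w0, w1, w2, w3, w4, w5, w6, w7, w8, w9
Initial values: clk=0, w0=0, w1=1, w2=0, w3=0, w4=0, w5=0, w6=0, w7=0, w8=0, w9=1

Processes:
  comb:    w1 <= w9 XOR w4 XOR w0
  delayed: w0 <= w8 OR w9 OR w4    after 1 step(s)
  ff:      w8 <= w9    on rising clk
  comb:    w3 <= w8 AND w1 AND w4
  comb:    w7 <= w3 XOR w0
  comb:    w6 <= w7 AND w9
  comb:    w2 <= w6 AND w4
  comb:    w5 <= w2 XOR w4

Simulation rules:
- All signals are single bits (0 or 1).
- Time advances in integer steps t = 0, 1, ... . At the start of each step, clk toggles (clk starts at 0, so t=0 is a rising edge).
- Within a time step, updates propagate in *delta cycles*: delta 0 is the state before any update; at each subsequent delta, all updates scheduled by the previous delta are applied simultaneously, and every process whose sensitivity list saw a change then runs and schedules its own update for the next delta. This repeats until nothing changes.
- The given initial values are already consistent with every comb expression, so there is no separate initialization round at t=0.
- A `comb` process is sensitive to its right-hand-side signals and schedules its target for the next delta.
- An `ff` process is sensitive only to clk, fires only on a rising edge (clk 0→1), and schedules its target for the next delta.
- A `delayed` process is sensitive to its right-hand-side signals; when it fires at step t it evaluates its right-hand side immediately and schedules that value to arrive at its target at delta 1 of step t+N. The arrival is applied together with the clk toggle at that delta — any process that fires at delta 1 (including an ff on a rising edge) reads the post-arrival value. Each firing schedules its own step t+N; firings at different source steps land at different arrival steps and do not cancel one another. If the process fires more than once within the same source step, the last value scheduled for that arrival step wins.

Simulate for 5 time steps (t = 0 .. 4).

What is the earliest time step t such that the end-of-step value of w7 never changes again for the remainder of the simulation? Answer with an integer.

[bits: w0,clk,w2,w4,w7,w1,w8,w6,w5,w9,w3]
t=0: Δ0=00000100010 Δ1=01000100010 Δ2=01000110010 | 2Δ
t=1: Δ0=01000110010 Δ1=10000110010 Δ2=10001010010 Δ3=10001011010 | 3Δ
t=2: Δ0=10001011010 Δ1=11001011010 | 1Δ
t=3: Δ0=11001011010 Δ1=10001011010 | 1Δ
t=4: Δ0=10001011010 Δ1=11001011010 | 1Δ

1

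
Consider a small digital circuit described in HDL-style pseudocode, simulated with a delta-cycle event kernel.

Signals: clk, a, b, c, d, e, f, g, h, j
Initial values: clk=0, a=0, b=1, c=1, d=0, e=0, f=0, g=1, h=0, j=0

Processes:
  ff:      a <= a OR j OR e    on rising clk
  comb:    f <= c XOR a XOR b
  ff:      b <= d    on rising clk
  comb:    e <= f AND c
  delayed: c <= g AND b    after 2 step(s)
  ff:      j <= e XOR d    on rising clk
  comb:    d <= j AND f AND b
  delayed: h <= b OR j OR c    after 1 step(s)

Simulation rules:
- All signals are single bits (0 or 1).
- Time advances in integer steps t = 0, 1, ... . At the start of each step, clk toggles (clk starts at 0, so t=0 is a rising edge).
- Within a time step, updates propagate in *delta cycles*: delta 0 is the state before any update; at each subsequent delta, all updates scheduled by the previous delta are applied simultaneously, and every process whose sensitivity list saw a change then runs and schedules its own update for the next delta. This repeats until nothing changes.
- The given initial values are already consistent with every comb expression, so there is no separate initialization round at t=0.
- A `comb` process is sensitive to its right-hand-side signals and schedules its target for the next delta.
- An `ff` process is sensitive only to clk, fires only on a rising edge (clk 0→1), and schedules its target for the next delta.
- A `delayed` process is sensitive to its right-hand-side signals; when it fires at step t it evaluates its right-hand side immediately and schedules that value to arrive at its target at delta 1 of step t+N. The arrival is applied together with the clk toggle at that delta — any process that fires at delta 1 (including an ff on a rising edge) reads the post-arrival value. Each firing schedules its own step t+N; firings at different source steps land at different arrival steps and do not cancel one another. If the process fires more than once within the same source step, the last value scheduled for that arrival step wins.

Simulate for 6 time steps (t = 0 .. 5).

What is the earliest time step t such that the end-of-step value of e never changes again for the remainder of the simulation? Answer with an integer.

2

[bits: c,e,j,a,b,h,d,g,f,clk]
t=0: Δ0=1000100100 Δ1=1000100101 Δ2=1000000101 Δ3=1000000111 Δ4=1100000111 | 4Δ
t=1: Δ0=1100000111 Δ1=1100010110 | 1Δ
t=2: Δ0=1100010110 Δ1=0100010111 Δ2=0011010101 Δ3=0011010111 | 3Δ
t=3: Δ0=0011010111 Δ1=0011010110 | 1Δ
t=4: Δ0=0011010110 Δ1=0011010111 Δ2=0001010111 | 2Δ
t=5: Δ0=0001010111 Δ1=0001000110 | 1Δ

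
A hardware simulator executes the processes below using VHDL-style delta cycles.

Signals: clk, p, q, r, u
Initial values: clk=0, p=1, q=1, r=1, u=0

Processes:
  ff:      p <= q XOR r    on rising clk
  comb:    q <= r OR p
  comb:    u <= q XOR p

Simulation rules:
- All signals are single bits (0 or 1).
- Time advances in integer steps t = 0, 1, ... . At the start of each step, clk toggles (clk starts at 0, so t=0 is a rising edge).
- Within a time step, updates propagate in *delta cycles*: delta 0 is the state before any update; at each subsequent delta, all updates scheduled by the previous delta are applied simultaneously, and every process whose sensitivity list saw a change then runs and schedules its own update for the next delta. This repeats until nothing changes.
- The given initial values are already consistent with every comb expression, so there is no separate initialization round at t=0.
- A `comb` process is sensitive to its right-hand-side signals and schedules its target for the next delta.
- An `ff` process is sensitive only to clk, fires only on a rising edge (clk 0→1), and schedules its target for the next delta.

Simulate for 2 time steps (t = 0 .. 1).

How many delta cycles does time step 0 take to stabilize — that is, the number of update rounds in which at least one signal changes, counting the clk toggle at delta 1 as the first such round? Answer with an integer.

3

[bits: q,p,r,clk,u]
t=0: Δ0=11100 Δ1=11110 Δ2=10110 Δ3=10111 | 3Δ
t=1: Δ0=10111 Δ1=10101 | 1Δ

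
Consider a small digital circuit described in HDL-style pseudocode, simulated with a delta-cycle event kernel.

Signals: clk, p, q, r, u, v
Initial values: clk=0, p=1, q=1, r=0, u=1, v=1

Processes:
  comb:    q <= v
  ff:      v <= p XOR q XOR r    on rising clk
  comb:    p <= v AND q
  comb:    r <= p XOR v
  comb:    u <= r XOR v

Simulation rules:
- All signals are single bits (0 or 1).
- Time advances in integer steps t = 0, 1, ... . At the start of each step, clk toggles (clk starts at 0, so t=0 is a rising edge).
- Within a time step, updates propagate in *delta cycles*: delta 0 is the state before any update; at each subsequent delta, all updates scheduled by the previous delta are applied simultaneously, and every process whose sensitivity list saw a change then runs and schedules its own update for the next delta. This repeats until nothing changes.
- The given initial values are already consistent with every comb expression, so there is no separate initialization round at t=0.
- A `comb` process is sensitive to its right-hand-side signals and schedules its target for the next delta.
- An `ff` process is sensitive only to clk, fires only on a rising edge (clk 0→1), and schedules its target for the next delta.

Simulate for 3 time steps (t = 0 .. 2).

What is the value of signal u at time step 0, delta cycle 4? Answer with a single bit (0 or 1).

t=0 Δ0: clk=0 q=1 p=1 u=1 v=1 r=0
  Δ1: clk:0→1
  Δ2: v:1→0
  Δ3: q:1→0, p:1→0, u:1→0, r:0→1
  Δ4: u:0→1, r:1→0
  Δ5: u:1→0
  (5Δ to stable)
t=1 Δ0: clk=1 q=0 p=0 u=0 v=0 r=0
  Δ1: clk:1→0
  (1Δ to stable)
t=2 Δ0: clk=0 q=0 p=0 u=0 v=0 r=0
  Δ1: clk:0→1
  (1Δ to stable)

1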